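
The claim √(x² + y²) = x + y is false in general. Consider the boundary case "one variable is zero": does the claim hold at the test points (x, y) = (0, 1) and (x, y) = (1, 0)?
At (0, 1): LHS = 1, RHS = 1 → equal
At (1, 0): LHS = 1, RHS = 1 → equal

So the claim does hold at both of these boundary points, even though it is not an identity.

Answer: Yes, holds at both test points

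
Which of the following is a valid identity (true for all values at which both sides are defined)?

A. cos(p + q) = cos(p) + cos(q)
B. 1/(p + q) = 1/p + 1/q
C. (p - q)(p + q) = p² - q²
A: fails at (3, 4) — LHS = cos(7) ≈ 0.7539, RHS = cos(3) + cos(4) ≈ -1.644.
B: fails at (1, 4) — LHS = 1/5, RHS = 5/4.
C: holds — e.g. at (2, 3), both sides equal -5.

Answer: C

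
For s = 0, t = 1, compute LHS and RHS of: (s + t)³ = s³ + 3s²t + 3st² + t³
LHS = (0 + 1)³ = 1
RHS = 0³ + 3·0²·1 + 3·0·1² + 1³ = 1

LHS = RHS: the two sides agree.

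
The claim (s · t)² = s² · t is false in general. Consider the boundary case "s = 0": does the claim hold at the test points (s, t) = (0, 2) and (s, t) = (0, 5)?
Yes, holds at both test points

At (0, 2): LHS = 0, RHS = 0 → equal
At (0, 5): LHS = 0, RHS = 0 → equal

So the claim does hold at both of these boundary points, even though it is not an identity.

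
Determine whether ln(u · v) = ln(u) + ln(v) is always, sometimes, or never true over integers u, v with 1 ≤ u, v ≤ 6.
The identity holds for every pair in the range. For instance at (u, v) = (6, 3): both sides equal ln(18) ≈ 2.89.

Answer: Always true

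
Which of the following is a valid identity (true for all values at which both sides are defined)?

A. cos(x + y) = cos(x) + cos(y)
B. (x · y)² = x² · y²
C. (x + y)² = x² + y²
A: fails at (3, 4) — LHS = cos(7) ≈ 0.7539, RHS = cos(3) + cos(4) ≈ -1.644.
B: holds — e.g. at (4, 6), both sides equal 576.
C: fails at (1, 1) — LHS = 4, RHS = 2.

Answer: B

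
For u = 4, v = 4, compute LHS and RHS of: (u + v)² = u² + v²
LHS = (4 + 4)² = 64
RHS = 4² + 4² = 32

LHS ≠ RHS, so the equation does not hold here.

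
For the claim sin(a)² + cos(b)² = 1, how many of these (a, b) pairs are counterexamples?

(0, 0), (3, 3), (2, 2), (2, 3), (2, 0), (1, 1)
Testing each pair:
(0, 0): LHS = 1, RHS = 1 → satisfies claim
(3, 3): LHS = sin(3)² + cos(3)² = 1, RHS = 1 → satisfies claim
(2, 2): LHS = cos(2)² + sin(2)² = 1, RHS = 1 → satisfies claim
(2, 3): LHS = sin(2)² + cos(3)² ≈ 1.807, RHS = 1 → counterexample
(2, 0): LHS = sin(2)² + 1 ≈ 1.827, RHS = 1 → counterexample
(1, 1): LHS = cos(1)² + sin(1)² = 1, RHS = 1 → satisfies claim

That makes 2 counterexamples.

Answer: 2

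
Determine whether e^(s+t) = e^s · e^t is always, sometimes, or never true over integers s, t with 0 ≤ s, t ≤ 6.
The identity holds for every pair in the range. For instance at (s, t) = (3, 3): both sides equal e^6 ≈ 403.4.

Answer: Always true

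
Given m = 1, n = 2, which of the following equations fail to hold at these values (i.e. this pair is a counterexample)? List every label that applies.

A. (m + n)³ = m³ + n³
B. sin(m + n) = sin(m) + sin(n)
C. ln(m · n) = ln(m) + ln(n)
Evaluating each claim at the given values:
A. LHS = 27, RHS = 9 → fails here (LHS ≠ RHS)
B. LHS = sin(3) ≈ 0.1411, RHS = sin(1) + sin(2) ≈ 1.751 → fails here (LHS ≠ RHS)
C. LHS = ln(2) ≈ 0.6931, RHS = ln(2) ≈ 0.6931 → holds here (LHS = RHS)

Answer: A, B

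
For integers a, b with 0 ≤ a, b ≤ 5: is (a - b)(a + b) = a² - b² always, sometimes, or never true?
The identity holds for every pair in the range. For instance at (a, b) = (1, 5): both sides equal -24.

Answer: Always true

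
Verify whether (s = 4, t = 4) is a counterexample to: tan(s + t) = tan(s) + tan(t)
Yes

Substituting s = 4, t = 4:
LHS = tan(4 + 4) = tan(8) ≈ -6.8
RHS = tan(4) + tan(4) = 2·tan(4) ≈ 2.316

Since LHS ≠ RHS, this pair disproves the claim.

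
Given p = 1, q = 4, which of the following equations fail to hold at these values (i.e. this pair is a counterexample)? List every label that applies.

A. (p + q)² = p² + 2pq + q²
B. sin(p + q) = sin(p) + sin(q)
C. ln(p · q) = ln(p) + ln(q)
Evaluating each claim at the given values:
A. LHS = 25, RHS = 25 → holds here (LHS = RHS)
B. LHS = sin(5) ≈ -0.9589, RHS = sin(4) + sin(1) ≈ 0.08467 → fails here (LHS ≠ RHS)
C. LHS = ln(4) ≈ 1.386, RHS = ln(4) ≈ 1.386 → holds here (LHS = RHS)

Answer: B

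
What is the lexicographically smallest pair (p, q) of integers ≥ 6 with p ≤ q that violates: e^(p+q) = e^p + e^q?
Substituting (6, 6) into the claim:
LHS = e^(6+6) = e^12 ≈ 162754.8
RHS = e^6 + e^6 = 2·e^6 ≈ 806.9

Since LHS ≠ RHS, this pair disproves the claim, and no lexicographically smaller pair (p ≤ q, integers ≥ 6) does.

For instance (9, 13) is also a counterexample (LHS = e^22 ≈ 3584912846.1, RHS = e^9 + e^13 ≈ 450516.5), but it's lexicographically larger.

Answer: (p, q) = (6, 6)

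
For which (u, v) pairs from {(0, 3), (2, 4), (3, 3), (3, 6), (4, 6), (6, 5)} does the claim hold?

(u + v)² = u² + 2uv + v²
All pairs

Testing each pair:
(0, 3): LHS = 9, RHS = 9 → holds
(2, 4): LHS = 36, RHS = 36 → holds
(3, 3): LHS = 36, RHS = 36 → holds
(3, 6): LHS = 81, RHS = 81 → holds
(4, 6): LHS = 100, RHS = 100 → holds
(6, 5): LHS = 121, RHS = 121 → holds

Every pair satisfies the claim.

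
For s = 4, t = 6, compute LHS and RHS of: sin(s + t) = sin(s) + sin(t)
LHS = sin(4 + 6) = sin(10) ≈ -0.544
RHS = sin(4) + sin(6) ≈ -1.036

LHS ≠ RHS (they differ by about 0.4922), so the equation does not hold here.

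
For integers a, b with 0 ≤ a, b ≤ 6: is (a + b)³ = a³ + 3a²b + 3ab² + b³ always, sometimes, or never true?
Always true

The identity holds for every pair in the range. For instance at (a, b) = (4, 6): both sides equal 1000.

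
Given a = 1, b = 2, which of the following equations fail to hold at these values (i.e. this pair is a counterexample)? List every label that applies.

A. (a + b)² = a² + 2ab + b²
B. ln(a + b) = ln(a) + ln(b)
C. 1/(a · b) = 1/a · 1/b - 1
Evaluating each claim at the given values:
A. LHS = 9, RHS = 9 → holds here (LHS = RHS)
B. LHS = ln(3) ≈ 1.099, RHS = ln(2) ≈ 0.6931 → fails here (LHS ≠ RHS)
C. LHS = 1/2, RHS = -1/2 → fails here (LHS ≠ RHS)

Answer: B, C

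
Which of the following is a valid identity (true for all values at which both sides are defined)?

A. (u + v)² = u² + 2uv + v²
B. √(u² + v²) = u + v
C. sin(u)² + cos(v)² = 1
A: holds — e.g. at (2, 7), both sides equal 81.
B: fails at (4, 4) — LHS = 4·√(2) ≈ 5.657, RHS = 8.
C: fails at (1, 5) — LHS = cos(5)² + sin(1)² ≈ 0.7885, RHS = 1.

Answer: A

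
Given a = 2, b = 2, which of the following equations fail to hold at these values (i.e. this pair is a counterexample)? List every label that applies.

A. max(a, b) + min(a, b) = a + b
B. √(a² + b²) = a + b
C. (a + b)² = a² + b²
B, C

Evaluating each claim at the given values:
A. LHS = 4, RHS = 4 → holds here (LHS = RHS)
B. LHS = 2·√(2) ≈ 2.828, RHS = 4 → fails here (LHS ≠ RHS)
C. LHS = 16, RHS = 8 → fails here (LHS ≠ RHS)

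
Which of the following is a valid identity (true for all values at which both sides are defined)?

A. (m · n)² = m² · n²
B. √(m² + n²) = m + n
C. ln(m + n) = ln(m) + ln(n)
A: holds — e.g. at (4, 5), both sides equal 400.
B: fails at (2, 3) — LHS = √(13) ≈ 3.606, RHS = 5.
C: fails at (2, 3) — LHS = ln(5) ≈ 1.609, RHS = ln(2) + ln(3) ≈ 1.792.

Answer: A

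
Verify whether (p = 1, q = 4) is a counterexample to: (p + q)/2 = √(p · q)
Yes

Substituting p = 1, q = 4:
LHS = (1 + 4)/2 = 5/2
RHS = √(1 · 4) = 2

Since LHS ≠ RHS, this pair disproves the claim.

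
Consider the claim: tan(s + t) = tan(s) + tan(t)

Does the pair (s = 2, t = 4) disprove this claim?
Substituting s = 2, t = 4:
LHS = tan(2 + 4) = tan(6) ≈ -0.291
RHS = tan(2) + tan(4) ≈ -1.027

Since LHS ≠ RHS, this pair disproves the claim.

Answer: Yes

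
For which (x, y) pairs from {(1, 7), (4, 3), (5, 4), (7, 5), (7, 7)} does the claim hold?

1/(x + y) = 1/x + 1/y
Testing each pair:
(1, 7): LHS = 1/8, RHS = 8/7 → fails
(4, 3): LHS = 1/7, RHS = 7/12 → fails
(5, 4): LHS = 1/9, RHS = 9/20 → fails
(7, 5): LHS = 1/12, RHS = 12/35 → fails
(7, 7): LHS = 1/14, RHS = 2/7 → fails

No pair satisfies the claim.

Answer: None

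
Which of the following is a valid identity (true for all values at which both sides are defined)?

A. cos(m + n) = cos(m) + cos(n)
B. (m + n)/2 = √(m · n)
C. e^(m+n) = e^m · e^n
C

A: fails at (2, 4) — LHS = cos(6) ≈ 0.9602, RHS = cos(4) + cos(2) ≈ -1.07.
B: fails at (6, 7) — LHS = 13/2, RHS = √(42) ≈ 6.481.
C: holds — e.g. at (3, 7), both sides equal e^10 ≈ 22026.5.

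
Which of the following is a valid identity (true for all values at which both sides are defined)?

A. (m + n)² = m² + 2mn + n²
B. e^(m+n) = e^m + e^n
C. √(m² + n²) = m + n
A

A: holds — e.g. at (5, 8), both sides equal 169.
B: fails at (2, 3) — LHS = e^5 ≈ 148.4, RHS = e^2 + e^3 ≈ 27.47.
C: fails at (3, 7) — LHS = √(58) ≈ 7.616, RHS = 10.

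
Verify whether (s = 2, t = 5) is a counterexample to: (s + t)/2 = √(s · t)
Substituting s = 2, t = 5:
LHS = (2 + 5)/2 = 7/2
RHS = √(2 · 5) = √(10) ≈ 3.162

Since LHS ≠ RHS, this pair disproves the claim.

Answer: Yes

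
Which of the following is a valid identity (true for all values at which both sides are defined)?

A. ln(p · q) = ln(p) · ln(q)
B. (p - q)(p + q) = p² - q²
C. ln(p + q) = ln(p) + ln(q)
B

A: fails at (2, 5) — LHS = ln(10) ≈ 2.303, RHS = ln(2)·ln(5) ≈ 1.116.
B: holds — e.g. at (6, 7), both sides equal -13.
C: fails at (2, 3) — LHS = ln(5) ≈ 1.609, RHS = ln(2) + ln(3) ≈ 1.792.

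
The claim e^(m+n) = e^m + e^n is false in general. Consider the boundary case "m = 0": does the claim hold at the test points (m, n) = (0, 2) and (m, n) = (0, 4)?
At (0, 2): LHS = e^2 ≈ 7.389 ≠ RHS = 1 + e^2 ≈ 8.389
At (0, 4): LHS = e^4 ≈ 54.6 ≠ RHS = 1 + e^4 ≈ 55.6

Answer: No, fails at both test points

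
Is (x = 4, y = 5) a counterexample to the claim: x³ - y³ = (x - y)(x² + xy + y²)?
No

Substituting x = 4, y = 5:
LHS = 4³ - 5³ = -61
RHS = (4 - 5)(4² + 4·5 + 5²) = -61

The sides agree, so this pair does not disprove the claim.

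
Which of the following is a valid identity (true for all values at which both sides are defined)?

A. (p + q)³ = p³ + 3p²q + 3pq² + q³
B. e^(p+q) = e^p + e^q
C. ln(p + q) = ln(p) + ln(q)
A: holds — e.g. at (4, 6), both sides equal 1000.
B: fails at (4, 5) — LHS = e^9 ≈ 8103, RHS = e^4 + e^5 ≈ 203.
C: fails at (1, 2) — LHS = ln(3) ≈ 1.099, RHS = ln(2) ≈ 0.6931.

Answer: A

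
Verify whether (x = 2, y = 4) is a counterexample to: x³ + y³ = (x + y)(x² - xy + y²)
Substituting x = 2, y = 4:
LHS = 2³ + 4³ = 72
RHS = (2 + 4)(2² - 2·4 + 4²) = 72

The sides agree, so this pair does not disprove the claim.

Answer: No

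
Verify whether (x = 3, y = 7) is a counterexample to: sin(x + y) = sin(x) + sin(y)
Substituting x = 3, y = 7:
LHS = sin(3 + 7) = sin(10) ≈ -0.544
RHS = sin(3) + sin(7) ≈ 0.7981

Since LHS ≠ RHS, this pair disproves the claim.

Answer: Yes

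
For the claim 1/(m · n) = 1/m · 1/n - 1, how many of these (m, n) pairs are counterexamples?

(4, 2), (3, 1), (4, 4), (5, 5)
Testing each pair:
(4, 2): LHS = 1/8, RHS = -7/8 → counterexample
(3, 1): LHS = 1/3, RHS = -2/3 → counterexample
(4, 4): LHS = 1/16, RHS = -15/16 → counterexample
(5, 5): LHS = 1/25, RHS = -24/25 → counterexample

That makes 4 counterexamples.

Answer: 4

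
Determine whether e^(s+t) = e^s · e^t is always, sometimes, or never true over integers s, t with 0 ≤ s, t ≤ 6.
The identity holds for every pair in the range. For instance at (s, t) = (4, 1): both sides equal e^5 ≈ 148.4.

Answer: Always true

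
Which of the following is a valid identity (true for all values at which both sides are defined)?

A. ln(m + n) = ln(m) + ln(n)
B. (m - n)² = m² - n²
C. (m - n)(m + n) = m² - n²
A: fails at (1, 1) — LHS = ln(2) ≈ 0.6931, RHS = 0.
B: fails at (2, 5) — LHS = 9, RHS = -21.
C: holds — e.g. at (6, 7), both sides equal -13.

Answer: C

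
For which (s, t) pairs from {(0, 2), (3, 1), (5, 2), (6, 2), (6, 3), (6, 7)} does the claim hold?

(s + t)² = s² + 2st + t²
Testing each pair:
(0, 2): LHS = 4, RHS = 4 → holds
(3, 1): LHS = 16, RHS = 16 → holds
(5, 2): LHS = 49, RHS = 49 → holds
(6, 2): LHS = 64, RHS = 64 → holds
(6, 3): LHS = 81, RHS = 81 → holds
(6, 7): LHS = 169, RHS = 169 → holds

Every pair satisfies the claim.

Answer: All pairs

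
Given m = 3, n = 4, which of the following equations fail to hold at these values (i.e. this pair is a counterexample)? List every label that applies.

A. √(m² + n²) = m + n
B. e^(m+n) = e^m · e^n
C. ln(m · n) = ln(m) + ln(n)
A

Evaluating each claim at the given values:
A. LHS = 5, RHS = 7 → fails here (LHS ≠ RHS)
B. LHS = e^7 ≈ 1097, RHS = e^7 ≈ 1097 → holds here (LHS = RHS)
C. LHS = ln(12) ≈ 2.485, RHS = ln(3) + ln(4) ≈ 2.485 → holds here (LHS = RHS)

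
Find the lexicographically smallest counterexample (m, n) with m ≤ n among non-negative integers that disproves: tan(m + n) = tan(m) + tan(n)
(m, n) = (1, 1)

At (0, 1): both sides equal tan(1) ≈ 1.557, so it holds there.

Substituting (1, 1) into the claim:
LHS = tan(1 + 1) = tan(2) ≈ -2.185
RHS = tan(1) + tan(1) = 2·tan(1) ≈ 3.115

Since LHS ≠ RHS, this pair disproves the claim, and no lexicographically smaller pair (m ≤ n, non-negative integers) does.

For instance (6, 7) is also a counterexample (LHS = tan(13) ≈ 0.463, RHS = tan(6) + tan(7) ≈ 0.5804), but it's lexicographically larger.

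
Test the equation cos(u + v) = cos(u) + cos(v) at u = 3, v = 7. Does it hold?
Substituting u = 3, v = 7:

LHS = cos(3 + 7) = cos(10) ≈ -0.8391
RHS = cos(3) + cos(7) ≈ -0.2361

LHS ≠ RHS, so the equation does not hold at this point.

Answer: Fails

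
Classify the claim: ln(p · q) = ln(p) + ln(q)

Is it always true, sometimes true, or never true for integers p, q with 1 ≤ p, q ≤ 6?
The identity holds for every pair in the range. For instance at (p, q) = (2, 6): both sides equal ln(12) ≈ 2.485.

Answer: Always true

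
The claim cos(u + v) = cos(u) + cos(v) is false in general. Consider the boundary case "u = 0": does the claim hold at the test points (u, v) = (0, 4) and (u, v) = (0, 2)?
At (0, 4): LHS = cos(4) ≈ -0.6536 ≠ RHS = cos(4) + 1 ≈ 0.3464
At (0, 2): LHS = cos(2) ≈ -0.4161 ≠ RHS = cos(2) + 1 ≈ 0.5839

Answer: No, fails at both test points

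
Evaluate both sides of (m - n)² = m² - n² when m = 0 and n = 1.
LHS = (0 - 1)² = 1
RHS = 0² - 1² = -1

LHS ≠ RHS, so the equation does not hold here.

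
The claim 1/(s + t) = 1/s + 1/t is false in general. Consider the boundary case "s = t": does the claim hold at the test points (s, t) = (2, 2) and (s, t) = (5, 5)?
At (2, 2): LHS = 1/4 ≠ RHS = 1
At (5, 5): LHS = 1/10 ≠ RHS = 2/5

Answer: No, fails at both test points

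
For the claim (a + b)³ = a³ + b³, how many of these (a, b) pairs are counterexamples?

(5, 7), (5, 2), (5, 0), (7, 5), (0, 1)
3

Testing each pair:
(5, 7): LHS = 1728, RHS = 468 → counterexample
(5, 2): LHS = 343, RHS = 133 → counterexample
(5, 0): LHS = 125, RHS = 125 → satisfies claim
(7, 5): LHS = 1728, RHS = 468 → counterexample
(0, 1): LHS = 1, RHS = 1 → satisfies claim

That makes 3 counterexamples.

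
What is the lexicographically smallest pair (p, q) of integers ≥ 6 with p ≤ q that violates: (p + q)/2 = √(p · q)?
Substituting (6, 7) into the claim:
LHS = (6 + 7)/2 = 13/2
RHS = √(6 · 7) = √(42) ≈ 6.481

Since LHS ≠ RHS, this pair disproves the claim, and no lexicographically smaller pair (p ≤ q, integers ≥ 6) does.

For instance (6, 11) is also a counterexample (LHS = 17/2, RHS = √(66) ≈ 8.124), but it's lexicographically larger.

Answer: (p, q) = (6, 7)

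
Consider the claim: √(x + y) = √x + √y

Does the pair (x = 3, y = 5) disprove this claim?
Substituting x = 3, y = 5:
LHS = √(3 + 5) = 2·√(2) ≈ 2.828
RHS = √3 + √5 = √(3) + √(5) ≈ 3.968

Since LHS ≠ RHS, this pair disproves the claim.

Answer: Yes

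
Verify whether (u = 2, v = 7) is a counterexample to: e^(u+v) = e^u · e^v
No

Substituting u = 2, v = 7:
LHS = e^(2+7) = e^9 ≈ 8103
RHS = e^2 · e^7 = e^9 ≈ 8103

The sides agree, so this pair does not disprove the claim.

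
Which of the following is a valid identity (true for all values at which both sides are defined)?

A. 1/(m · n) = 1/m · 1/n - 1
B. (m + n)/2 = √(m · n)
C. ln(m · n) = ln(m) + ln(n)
C

A: fails at (5, 5) — LHS = 1/25, RHS = -24/25.
B: fails at (1, 3) — LHS = 2, RHS = √(3) ≈ 1.732.
C: holds — e.g. at (2, 7), both sides equal ln(14) ≈ 2.639.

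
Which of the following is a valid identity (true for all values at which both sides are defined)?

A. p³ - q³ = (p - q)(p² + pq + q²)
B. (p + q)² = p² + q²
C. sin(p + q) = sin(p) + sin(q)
A

A: holds — e.g. at (4, 5), both sides equal -61.
B: fails at (3, 5) — LHS = 64, RHS = 34.
C: fails at (2, 4) — LHS = sin(6) ≈ -0.2794, RHS = sin(4) + sin(2) ≈ 0.1525.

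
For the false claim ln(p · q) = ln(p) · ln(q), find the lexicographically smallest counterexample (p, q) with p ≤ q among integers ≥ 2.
(p, q) = (2, 2)

Substituting (2, 2) into the claim:
LHS = ln(2 · 2) = ln(4) ≈ 1.386
RHS = ln(2) · ln(2) = ln(2)² ≈ 0.4805

Since LHS ≠ RHS, this pair disproves the claim, and no lexicographically smaller pair (p ≤ q, integers ≥ 2) does.

For instance (6, 8) is also a counterexample (LHS = ln(48) ≈ 3.871, RHS = ln(6)·ln(8) ≈ 3.726), but it's lexicographically larger.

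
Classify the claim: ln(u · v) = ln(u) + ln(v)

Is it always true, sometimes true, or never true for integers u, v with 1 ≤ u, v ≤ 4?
Always true

The identity holds for every pair in the range. For instance at (u, v) = (1, 3): both sides equal ln(3) ≈ 1.099.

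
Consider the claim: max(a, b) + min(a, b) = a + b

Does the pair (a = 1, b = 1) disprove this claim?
No

Substituting a = 1, b = 1:
LHS = max(1, 1) + min(1, 1) = 2
RHS = 1 + 1 = 2

The sides agree, so this pair does not disprove the claim.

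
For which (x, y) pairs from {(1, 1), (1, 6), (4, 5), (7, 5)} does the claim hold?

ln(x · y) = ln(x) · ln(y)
Testing each pair:
(1, 1): LHS = 0, RHS = 0 → holds
(1, 6): LHS = ln(6) ≈ 1.792, RHS = 0 → fails
(4, 5): LHS = ln(20) ≈ 2.996, RHS = ln(4)·ln(5) ≈ 2.231 → fails
(7, 5): LHS = ln(35) ≈ 3.555, RHS = ln(5)·ln(7) ≈ 3.132 → fails

1 of 4 pairs satisfies the claim.

Answer: (1, 1)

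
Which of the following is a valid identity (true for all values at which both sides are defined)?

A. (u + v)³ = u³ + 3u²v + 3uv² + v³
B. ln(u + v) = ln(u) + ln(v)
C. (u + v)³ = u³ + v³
A

A: holds — e.g. at (2, 5), both sides equal 343.
B: fails at (3, 3) — LHS = ln(6) ≈ 1.792, RHS = 2·ln(3) ≈ 2.197.
C: fails at (1, 1) — LHS = 8, RHS = 2.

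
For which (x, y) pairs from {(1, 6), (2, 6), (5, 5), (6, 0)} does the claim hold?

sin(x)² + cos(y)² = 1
Testing each pair:
(1, 6): LHS = sin(1)² + cos(6)² ≈ 1.63, RHS = 1 → fails
(2, 6): LHS = sin(2)² + cos(6)² ≈ 1.749, RHS = 1 → fails
(5, 5): LHS = cos(5)² + sin(5)² = 1, RHS = 1 → holds
(6, 0): LHS = sin(6)² + 1 ≈ 1.078, RHS = 1 → fails

1 of 4 pairs satisfies the claim.

Answer: (5, 5)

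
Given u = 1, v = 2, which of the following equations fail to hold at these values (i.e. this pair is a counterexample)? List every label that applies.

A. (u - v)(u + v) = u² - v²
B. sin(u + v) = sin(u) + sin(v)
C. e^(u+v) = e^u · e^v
Evaluating each claim at the given values:
A. LHS = -3, RHS = -3 → holds here (LHS = RHS)
B. LHS = sin(3) ≈ 0.1411, RHS = sin(1) + sin(2) ≈ 1.751 → fails here (LHS ≠ RHS)
C. LHS = e^3 ≈ 20.09, RHS = e^3 ≈ 20.09 → holds here (LHS = RHS)

Answer: B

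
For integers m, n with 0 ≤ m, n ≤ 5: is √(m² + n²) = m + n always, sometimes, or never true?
It holds at (m, n) = (0, 5) (both sides equal 5), but fails at (m, n) = (3, 3) (LHS = 3·√(2) ≈ 4.243, RHS = 6).

Answer: Sometimes true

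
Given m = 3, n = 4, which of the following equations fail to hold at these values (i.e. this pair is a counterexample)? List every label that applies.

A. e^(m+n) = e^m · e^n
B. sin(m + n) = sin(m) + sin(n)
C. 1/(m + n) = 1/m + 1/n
B, C

Evaluating each claim at the given values:
A. LHS = e^7 ≈ 1097, RHS = e^7 ≈ 1097 → holds here (LHS = RHS)
B. LHS = sin(7) ≈ 0.657, RHS = sin(4) + sin(3) ≈ -0.6157 → fails here (LHS ≠ RHS)
C. LHS = 1/7, RHS = 7/12 → fails here (LHS ≠ RHS)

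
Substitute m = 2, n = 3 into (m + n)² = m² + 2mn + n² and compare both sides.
LHS = (2 + 3)² = 25
RHS = 2² + 2·2·3 + 3² = 25

LHS = RHS: the two sides agree.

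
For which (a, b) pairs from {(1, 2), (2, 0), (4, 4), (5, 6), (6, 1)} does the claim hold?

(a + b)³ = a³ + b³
Testing each pair:
(1, 2): LHS = 27, RHS = 9 → fails
(2, 0): LHS = 8, RHS = 8 → holds
(4, 4): LHS = 512, RHS = 128 → fails
(5, 6): LHS = 1331, RHS = 341 → fails
(6, 1): LHS = 343, RHS = 217 → fails

1 of 5 pairs satisfies the claim.

Answer: (2, 0)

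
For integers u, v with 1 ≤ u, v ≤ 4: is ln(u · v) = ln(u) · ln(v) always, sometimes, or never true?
Sometimes true

It holds at (u, v) = (1, 1) (both sides equal 0), but fails at (u, v) = (3, 3) (LHS = ln(9) ≈ 2.197, RHS = ln(3)² ≈ 1.207).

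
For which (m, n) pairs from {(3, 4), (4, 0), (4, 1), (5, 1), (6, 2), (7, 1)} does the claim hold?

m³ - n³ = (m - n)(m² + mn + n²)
All pairs

Testing each pair:
(3, 4): LHS = -37, RHS = -37 → holds
(4, 0): LHS = 64, RHS = 64 → holds
(4, 1): LHS = 63, RHS = 63 → holds
(5, 1): LHS = 124, RHS = 124 → holds
(6, 2): LHS = 208, RHS = 208 → holds
(7, 1): LHS = 342, RHS = 342 → holds

Every pair satisfies the claim.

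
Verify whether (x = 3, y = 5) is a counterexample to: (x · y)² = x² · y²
Substituting x = 3, y = 5:
LHS = (3 · 5)² = 225
RHS = 3² · 5² = 225

The sides agree, so this pair does not disprove the claim.

Answer: No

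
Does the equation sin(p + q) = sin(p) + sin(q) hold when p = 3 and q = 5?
Substituting p = 3, q = 5:

LHS = sin(3 + 5) = sin(8) ≈ 0.9894
RHS = sin(3) + sin(5) ≈ -0.8178

LHS ≠ RHS, so the equation does not hold at this point.

Answer: Fails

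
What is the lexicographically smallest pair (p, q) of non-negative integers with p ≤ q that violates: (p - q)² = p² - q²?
(p, q) = (0, 1)

At (0, 0): both sides equal 0, so it holds there.

Substituting (0, 1) into the claim:
LHS = (0 - 1)² = 1
RHS = 0² - 1² = -1

Since LHS ≠ RHS, this pair disproves the claim, and no lexicographically smaller pair (p ≤ q, non-negative integers) does.

For instance (0, 7) is also a counterexample (LHS = 49, RHS = -49), but it's lexicographically larger.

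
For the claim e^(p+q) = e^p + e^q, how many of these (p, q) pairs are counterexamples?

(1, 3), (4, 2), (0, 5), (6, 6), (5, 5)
Testing each pair:
(1, 3): LHS = e^4 ≈ 54.6, RHS = e + e^3 ≈ 22.8 → counterexample
(4, 2): LHS = e^6 ≈ 403.4, RHS = e^2 + e^4 ≈ 61.99 → counterexample
(0, 5): LHS = e^5 ≈ 148.4, RHS = 1 + e^5 ≈ 149.4 → counterexample
(6, 6): LHS = e^12 ≈ 162754.8, RHS = 2·e^6 ≈ 806.9 → counterexample
(5, 5): LHS = e^10 ≈ 22026.5, RHS = 2·e^5 ≈ 296.8 → counterexample

That makes 5 counterexamples.

Answer: 5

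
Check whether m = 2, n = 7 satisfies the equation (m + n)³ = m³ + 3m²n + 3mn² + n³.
Holds

Substituting m = 2, n = 7:

LHS = (2 + 7)³ = 729
RHS = 2³ + 3·2²·7 + 3·2·7² + 7³ = 729

LHS = RHS, so the equation holds at this point.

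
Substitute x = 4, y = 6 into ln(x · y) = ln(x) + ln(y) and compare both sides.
LHS = ln(4 · 6) = ln(24) ≈ 3.178
RHS = ln(4) + ln(6) ≈ 3.178

LHS = RHS: the two sides agree.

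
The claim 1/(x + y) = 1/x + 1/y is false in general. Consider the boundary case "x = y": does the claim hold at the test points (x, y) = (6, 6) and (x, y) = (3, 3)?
No, fails at both test points

At (6, 6): LHS = 1/12 ≠ RHS = 1/3
At (3, 3): LHS = 1/6 ≠ RHS = 2/3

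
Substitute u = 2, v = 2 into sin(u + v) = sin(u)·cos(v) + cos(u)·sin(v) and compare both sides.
LHS = sin(2 + 2) = sin(4) ≈ -0.7568
RHS = sin(2)·cos(2) + cos(2)·sin(2) = 2·sin(2)·cos(2) ≈ -0.7568

LHS = RHS: the two sides agree.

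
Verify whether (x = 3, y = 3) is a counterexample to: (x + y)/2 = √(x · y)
No

Substituting x = 3, y = 3:
LHS = (3 + 3)/2 = 3
RHS = √(3 · 3) = 3

The sides agree, so this pair does not disprove the claim.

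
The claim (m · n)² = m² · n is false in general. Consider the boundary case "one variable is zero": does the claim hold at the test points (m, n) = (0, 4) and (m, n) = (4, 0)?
Yes, holds at both test points

At (0, 4): LHS = 0, RHS = 0 → equal
At (4, 0): LHS = 0, RHS = 0 → equal

So the claim does hold at both of these boundary points, even though it is not an identity.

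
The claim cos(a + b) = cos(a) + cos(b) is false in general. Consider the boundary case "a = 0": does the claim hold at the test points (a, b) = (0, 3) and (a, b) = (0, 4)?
At (0, 3): LHS = cos(3) ≈ -0.99 ≠ RHS = cos(3) + 1 ≈ 0.01001
At (0, 4): LHS = cos(4) ≈ -0.6536 ≠ RHS = cos(4) + 1 ≈ 0.3464

Answer: No, fails at both test points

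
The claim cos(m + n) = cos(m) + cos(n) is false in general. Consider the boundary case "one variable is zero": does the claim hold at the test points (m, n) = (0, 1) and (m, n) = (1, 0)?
No, fails at both test points

At (0, 1): LHS = cos(1) ≈ 0.5403 ≠ RHS = cos(1) + 1 ≈ 1.54
At (1, 0): LHS = cos(1) ≈ 0.5403 ≠ RHS = cos(1) + 1 ≈ 1.54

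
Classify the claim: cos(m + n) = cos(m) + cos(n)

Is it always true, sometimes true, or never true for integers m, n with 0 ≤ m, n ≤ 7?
The claim fails for every pair in the range. For instance at (m, n) = (7, 6): LHS = cos(13) ≈ 0.9074, RHS = cos(7) + cos(6) ≈ 1.714.

Answer: Never true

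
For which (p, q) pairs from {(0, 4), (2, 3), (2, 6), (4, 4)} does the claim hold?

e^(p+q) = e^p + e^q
Testing each pair:
(0, 4): LHS = e^4 ≈ 54.6, RHS = 1 + e^4 ≈ 55.6 → fails
(2, 3): LHS = e^5 ≈ 148.4, RHS = e^2 + e^3 ≈ 27.47 → fails
(2, 6): LHS = e^8 ≈ 2981, RHS = e^2 + e^6 ≈ 410.8 → fails
(4, 4): LHS = e^8 ≈ 2981, RHS = 2·e^4 ≈ 109.2 → fails

No pair satisfies the claim.

Answer: None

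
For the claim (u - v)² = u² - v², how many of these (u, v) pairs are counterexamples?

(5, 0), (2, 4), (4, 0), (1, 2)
Testing each pair:
(5, 0): LHS = 25, RHS = 25 → satisfies claim
(2, 4): LHS = 4, RHS = -12 → counterexample
(4, 0): LHS = 16, RHS = 16 → satisfies claim
(1, 2): LHS = 1, RHS = -3 → counterexample

That makes 2 counterexamples.

Answer: 2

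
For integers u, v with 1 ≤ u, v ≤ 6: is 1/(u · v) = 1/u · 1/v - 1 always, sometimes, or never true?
The claim fails for every pair in the range. For instance at (u, v) = (2, 3): LHS = 1/6, RHS = -5/6.

Answer: Never true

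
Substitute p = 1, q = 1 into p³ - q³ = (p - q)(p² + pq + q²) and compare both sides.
LHS = 1³ - 1³ = 0
RHS = (1 - 1)(1² + 1·1 + 1²) = 0

LHS = RHS: the two sides agree.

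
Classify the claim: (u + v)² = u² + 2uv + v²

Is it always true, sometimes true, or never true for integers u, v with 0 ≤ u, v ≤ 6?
Always true

The identity holds for every pair in the range. For instance at (u, v) = (5, 2): both sides equal 49.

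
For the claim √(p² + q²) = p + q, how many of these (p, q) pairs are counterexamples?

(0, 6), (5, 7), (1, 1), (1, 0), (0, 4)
Testing each pair:
(0, 6): LHS = 6, RHS = 6 → satisfies claim
(5, 7): LHS = √(74) ≈ 8.602, RHS = 12 → counterexample
(1, 1): LHS = √(2) ≈ 1.414, RHS = 2 → counterexample
(1, 0): LHS = 1, RHS = 1 → satisfies claim
(0, 4): LHS = 4, RHS = 4 → satisfies claim

That makes 2 counterexamples.

Answer: 2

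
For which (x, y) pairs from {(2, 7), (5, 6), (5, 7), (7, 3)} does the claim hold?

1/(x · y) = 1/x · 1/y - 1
Testing each pair:
(2, 7): LHS = 1/14, RHS = -13/14 → fails
(5, 6): LHS = 1/30, RHS = -29/30 → fails
(5, 7): LHS = 1/35, RHS = -34/35 → fails
(7, 3): LHS = 1/21, RHS = -20/21 → fails

No pair satisfies the claim.

Answer: None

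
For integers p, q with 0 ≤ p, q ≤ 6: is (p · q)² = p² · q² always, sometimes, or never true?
Always true

The identity holds for every pair in the range. For instance at (p, q) = (6, 3): both sides equal 324.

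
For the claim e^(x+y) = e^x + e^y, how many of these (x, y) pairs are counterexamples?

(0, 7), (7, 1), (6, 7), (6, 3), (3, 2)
Testing each pair:
(0, 7): LHS = e^7 ≈ 1097, RHS = 1 + e^7 ≈ 1098 → counterexample
(7, 1): LHS = e^8 ≈ 2981, RHS = e + e^7 ≈ 1099 → counterexample
(6, 7): LHS = e^13 ≈ 442413.4, RHS = e^6 + e^7 ≈ 1500 → counterexample
(6, 3): LHS = e^9 ≈ 8103, RHS = e^3 + e^6 ≈ 423.5 → counterexample
(3, 2): LHS = e^5 ≈ 148.4, RHS = e^2 + e^3 ≈ 27.47 → counterexample

That makes 5 counterexamples.

Answer: 5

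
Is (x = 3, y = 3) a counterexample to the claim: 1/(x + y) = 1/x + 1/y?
Substituting x = 3, y = 3:
LHS = 1/(3 + 3) = 1/6
RHS = 1/3 + 1/3 = 2/3

Since LHS ≠ RHS, this pair disproves the claim.

Answer: Yes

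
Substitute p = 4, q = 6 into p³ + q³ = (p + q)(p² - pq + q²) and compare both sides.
LHS = 4³ + 6³ = 280
RHS = (4 + 6)(4² - 4·6 + 6²) = 280

LHS = RHS: the two sides agree.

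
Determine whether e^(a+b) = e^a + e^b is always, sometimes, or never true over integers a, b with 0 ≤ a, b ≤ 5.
Never true

The claim fails for every pair in the range. For instance at (a, b) = (0, 4): LHS = e^4 ≈ 54.6, RHS = 1 + e^4 ≈ 55.6.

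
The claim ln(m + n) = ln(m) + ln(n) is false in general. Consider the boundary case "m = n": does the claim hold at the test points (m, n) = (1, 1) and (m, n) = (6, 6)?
At (1, 1): LHS = ln(2) ≈ 0.6931 ≠ RHS = 0
At (6, 6): LHS = ln(12) ≈ 2.485 ≠ RHS = 2·ln(6) ≈ 3.584

Answer: No, fails at both test points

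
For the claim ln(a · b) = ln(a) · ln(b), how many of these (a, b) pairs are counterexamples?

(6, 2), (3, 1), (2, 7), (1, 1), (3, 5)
4

Testing each pair:
(6, 2): LHS = ln(12) ≈ 2.485, RHS = ln(2)·ln(6) ≈ 1.242 → counterexample
(3, 1): LHS = ln(3) ≈ 1.099, RHS = 0 → counterexample
(2, 7): LHS = ln(14) ≈ 2.639, RHS = ln(2)·ln(7) ≈ 1.349 → counterexample
(1, 1): LHS = 0, RHS = 0 → satisfies claim
(3, 5): LHS = ln(15) ≈ 2.708, RHS = ln(3)·ln(5) ≈ 1.768 → counterexample

That makes 4 counterexamples.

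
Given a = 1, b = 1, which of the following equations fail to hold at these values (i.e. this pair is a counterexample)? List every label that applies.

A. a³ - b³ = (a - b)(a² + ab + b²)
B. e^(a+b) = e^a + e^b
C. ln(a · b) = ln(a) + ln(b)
B

Evaluating each claim at the given values:
A. LHS = 0, RHS = 0 → holds here (LHS = RHS)
B. LHS = e^2 ≈ 7.389, RHS = 2·e ≈ 5.437 → fails here (LHS ≠ RHS)
C. LHS = 0, RHS = 0 → holds here (LHS = RHS)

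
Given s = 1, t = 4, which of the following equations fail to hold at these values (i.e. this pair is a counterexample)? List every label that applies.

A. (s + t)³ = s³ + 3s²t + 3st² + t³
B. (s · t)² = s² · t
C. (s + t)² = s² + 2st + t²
B

Evaluating each claim at the given values:
A. LHS = 125, RHS = 125 → holds here (LHS = RHS)
B. LHS = 16, RHS = 4 → fails here (LHS ≠ RHS)
C. LHS = 25, RHS = 25 → holds here (LHS = RHS)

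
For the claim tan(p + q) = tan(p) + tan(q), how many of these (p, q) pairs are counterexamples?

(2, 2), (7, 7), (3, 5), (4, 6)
4

Testing each pair:
(2, 2): LHS = tan(4) ≈ 1.158, RHS = 2·tan(2) ≈ -4.37 → counterexample
(7, 7): LHS = tan(14) ≈ 7.245, RHS = 2·tan(7) ≈ 1.743 → counterexample
(3, 5): LHS = tan(8) ≈ -6.8, RHS = tan(5) + tan(3) ≈ -3.523 → counterexample
(4, 6): LHS = tan(10) ≈ 0.6484, RHS = tan(6) + tan(4) ≈ 0.8668 → counterexample

That makes 4 counterexamples.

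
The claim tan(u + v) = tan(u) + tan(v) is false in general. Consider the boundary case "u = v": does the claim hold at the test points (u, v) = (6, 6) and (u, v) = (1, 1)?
No, fails at both test points

At (6, 6): LHS = tan(12) ≈ -0.6359 ≠ RHS = 2·tan(6) ≈ -0.582
At (1, 1): LHS = tan(2) ≈ -2.185 ≠ RHS = 2·tan(1) ≈ 3.115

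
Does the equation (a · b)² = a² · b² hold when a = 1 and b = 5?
Holds

Substituting a = 1, b = 5:

LHS = (1 · 5)² = 25
RHS = 1² · 5² = 25

LHS = RHS, so the equation holds at this point.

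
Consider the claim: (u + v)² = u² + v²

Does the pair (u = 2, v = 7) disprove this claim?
Substituting u = 2, v = 7:
LHS = (2 + 7)² = 81
RHS = 2² + 7² = 53

Since LHS ≠ RHS, this pair disproves the claim.

Answer: Yes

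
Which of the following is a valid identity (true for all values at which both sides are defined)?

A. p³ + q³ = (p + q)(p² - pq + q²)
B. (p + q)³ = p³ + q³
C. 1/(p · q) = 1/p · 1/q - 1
A: holds — e.g. at (5, 8), both sides equal 637.
B: fails at (3, 3) — LHS = 216, RHS = 54.
C: fails at (2, 5) — LHS = 1/10, RHS = -9/10.

Answer: A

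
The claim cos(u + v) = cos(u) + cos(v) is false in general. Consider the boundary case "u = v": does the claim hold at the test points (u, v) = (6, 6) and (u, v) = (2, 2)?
No, fails at both test points

At (6, 6): LHS = cos(12) ≈ 0.8439 ≠ RHS = 2·cos(6) ≈ 1.92
At (2, 2): LHS = cos(4) ≈ -0.6536 ≠ RHS = 2·cos(2) ≈ -0.8323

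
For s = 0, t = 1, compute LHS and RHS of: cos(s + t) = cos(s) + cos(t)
LHS = cos(0 + 1) = cos(1) ≈ 0.5403
RHS = cos(0) + cos(1) = cos(1) + 1 ≈ 1.54

LHS ≠ RHS (they differ by about 1), so the equation does not hold here.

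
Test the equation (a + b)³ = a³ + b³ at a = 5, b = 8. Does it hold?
Substituting a = 5, b = 8:

LHS = (5 + 8)³ = 2197
RHS = 5³ + 8³ = 637

LHS ≠ RHS, so the equation does not hold at this point.

Answer: Fails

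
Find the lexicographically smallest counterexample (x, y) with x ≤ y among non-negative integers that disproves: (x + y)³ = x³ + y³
Substituting (1, 1) into the claim:
LHS = (1 + 1)³ = 8
RHS = 1³ + 1³ = 2

Since LHS ≠ RHS, this pair disproves the claim, and no lexicographically smaller pair (x ≤ y, non-negative integers) does.

For instance (1, 3) is also a counterexample (LHS = 64, RHS = 28), but it's lexicographically larger.

Answer: (x, y) = (1, 1)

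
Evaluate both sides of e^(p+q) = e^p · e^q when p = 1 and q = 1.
LHS = e^(1+1) = e^2 ≈ 7.389
RHS = e^1 · e^1 = e^2 ≈ 7.389

LHS = RHS: the two sides agree.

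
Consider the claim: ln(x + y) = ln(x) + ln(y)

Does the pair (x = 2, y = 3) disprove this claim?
Yes

Substituting x = 2, y = 3:
LHS = ln(2 + 3) = ln(5) ≈ 1.609
RHS = ln(2) + ln(3) ≈ 1.792

Since LHS ≠ RHS, this pair disproves the claim.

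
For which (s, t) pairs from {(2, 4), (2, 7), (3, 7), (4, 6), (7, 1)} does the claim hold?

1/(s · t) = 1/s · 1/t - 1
Testing each pair:
(2, 4): LHS = 1/8, RHS = -7/8 → fails
(2, 7): LHS = 1/14, RHS = -13/14 → fails
(3, 7): LHS = 1/21, RHS = -20/21 → fails
(4, 6): LHS = 1/24, RHS = -23/24 → fails
(7, 1): LHS = 1/7, RHS = -6/7 → fails

No pair satisfies the claim.

Answer: None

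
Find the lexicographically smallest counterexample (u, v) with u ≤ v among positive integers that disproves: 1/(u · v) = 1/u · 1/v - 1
Substituting (1, 1) into the claim:
LHS = 1/(1 · 1) = 1
RHS = 1/1 · 1/1 - 1 = 0

Since LHS ≠ RHS, this pair disproves the claim, and no lexicographically smaller pair (u ≤ v, positive integers) does.

For instance (5, 5) is also a counterexample (LHS = 1/25, RHS = -24/25), but it's lexicographically larger.

Answer: (u, v) = (1, 1)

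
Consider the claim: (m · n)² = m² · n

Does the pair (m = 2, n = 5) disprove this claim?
Substituting m = 2, n = 5:
LHS = (2 · 5)² = 100
RHS = 2² · 5 = 20

Since LHS ≠ RHS, this pair disproves the claim.

Answer: Yes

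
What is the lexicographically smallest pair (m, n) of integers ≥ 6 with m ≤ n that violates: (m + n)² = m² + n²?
(m, n) = (6, 6)

Substituting (6, 6) into the claim:
LHS = (6 + 6)² = 144
RHS = 6² + 6² = 72

Since LHS ≠ RHS, this pair disproves the claim, and no lexicographically smaller pair (m ≤ n, integers ≥ 6) does.

For instance (7, 8) is also a counterexample (LHS = 225, RHS = 113), but it's lexicographically larger.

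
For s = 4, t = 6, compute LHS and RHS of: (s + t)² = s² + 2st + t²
LHS = (4 + 6)² = 100
RHS = 4² + 2·4·6 + 6² = 100

LHS = RHS: the two sides agree.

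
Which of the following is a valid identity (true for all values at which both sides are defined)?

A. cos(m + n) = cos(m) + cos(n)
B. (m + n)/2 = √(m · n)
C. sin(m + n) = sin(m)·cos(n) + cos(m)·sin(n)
C

A: fails at (1, 1) — LHS = cos(2) ≈ -0.4161, RHS = 2·cos(1) ≈ 1.081.
B: fails at (1, 2) — LHS = 3/2, RHS = √(2) ≈ 1.414.
C: holds — e.g. at (1, 1), both sides equal sin(2) ≈ 0.9093.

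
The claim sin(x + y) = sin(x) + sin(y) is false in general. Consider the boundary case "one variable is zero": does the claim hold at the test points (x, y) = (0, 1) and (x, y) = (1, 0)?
At (0, 1): LHS = sin(1) ≈ 0.8415, RHS = sin(1) ≈ 0.8415 → equal
At (1, 0): LHS = sin(1) ≈ 0.8415, RHS = sin(1) ≈ 0.8415 → equal

So the claim does hold at both of these boundary points, even though it is not an identity.

Answer: Yes, holds at both test points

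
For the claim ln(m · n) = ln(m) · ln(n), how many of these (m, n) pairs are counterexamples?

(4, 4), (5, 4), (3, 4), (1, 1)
Testing each pair:
(4, 4): LHS = ln(16) ≈ 2.773, RHS = ln(4)² ≈ 1.922 → counterexample
(5, 4): LHS = ln(20) ≈ 2.996, RHS = ln(4)·ln(5) ≈ 2.231 → counterexample
(3, 4): LHS = ln(12) ≈ 2.485, RHS = ln(3)·ln(4) ≈ 1.523 → counterexample
(1, 1): LHS = 0, RHS = 0 → satisfies claim

That makes 3 counterexamples.

Answer: 3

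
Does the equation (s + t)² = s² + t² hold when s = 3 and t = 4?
Substituting s = 3, t = 4:

LHS = (3 + 4)² = 49
RHS = 3² + 4² = 25

LHS ≠ RHS, so the equation does not hold at this point.

Answer: Fails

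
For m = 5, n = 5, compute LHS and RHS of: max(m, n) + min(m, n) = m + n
LHS = max(5, 5) + min(5, 5) = 10
RHS = 5 + 5 = 10

LHS = RHS: the two sides agree.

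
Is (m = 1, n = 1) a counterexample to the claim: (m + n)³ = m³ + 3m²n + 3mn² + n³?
Substituting m = 1, n = 1:
LHS = (1 + 1)³ = 8
RHS = 1³ + 3·1²·1 + 3·1·1² + 1³ = 8

The sides agree, so this pair does not disprove the claim.

Answer: No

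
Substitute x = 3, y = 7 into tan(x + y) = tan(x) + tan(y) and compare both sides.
LHS = tan(3 + 7) = tan(10) ≈ 0.6484
RHS = tan(3) + tan(7) ≈ 0.7289

LHS ≠ RHS (they differ by about 0.08054), so the equation does not hold here.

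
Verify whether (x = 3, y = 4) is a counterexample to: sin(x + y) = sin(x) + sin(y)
Yes

Substituting x = 3, y = 4:
LHS = sin(3 + 4) = sin(7) ≈ 0.657
RHS = sin(3) + sin(4) ≈ -0.6157

Since LHS ≠ RHS, this pair disproves the claim.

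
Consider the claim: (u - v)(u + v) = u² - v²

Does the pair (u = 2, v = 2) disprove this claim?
No

Substituting u = 2, v = 2:
LHS = (2 - 2)(2 + 2) = 0
RHS = 2² - 2² = 0

The sides agree, so this pair does not disprove the claim.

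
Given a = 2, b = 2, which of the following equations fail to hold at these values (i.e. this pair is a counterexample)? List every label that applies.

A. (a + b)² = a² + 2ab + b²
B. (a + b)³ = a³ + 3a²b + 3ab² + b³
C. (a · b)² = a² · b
Evaluating each claim at the given values:
A. LHS = 16, RHS = 16 → holds here (LHS = RHS)
B. LHS = 64, RHS = 64 → holds here (LHS = RHS)
C. LHS = 16, RHS = 8 → fails here (LHS ≠ RHS)

Answer: C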